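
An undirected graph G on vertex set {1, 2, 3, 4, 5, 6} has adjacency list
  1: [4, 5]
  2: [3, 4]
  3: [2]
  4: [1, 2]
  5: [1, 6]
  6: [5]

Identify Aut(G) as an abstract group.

The degree sequence is [2, 2, 1, 2, 2, 1]; the two degree-1 vertices 3 and 6 are the ends of a path, so G = P_6. A path has exactly one nontrivial symmetry — reversal — giving Aut(G) of order 2.

C_2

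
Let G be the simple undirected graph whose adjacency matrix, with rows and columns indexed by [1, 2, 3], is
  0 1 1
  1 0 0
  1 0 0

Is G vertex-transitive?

No

Vertex 1 is the only vertex of degree 2, so every automorphism fixes it; G is not vertex-transitive.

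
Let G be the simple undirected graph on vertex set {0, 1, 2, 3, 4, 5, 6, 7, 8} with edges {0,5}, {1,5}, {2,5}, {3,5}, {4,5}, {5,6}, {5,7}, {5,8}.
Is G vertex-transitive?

No

Vertex 5 is the only vertex of degree 8, so every automorphism fixes it; G is not vertex-transitive.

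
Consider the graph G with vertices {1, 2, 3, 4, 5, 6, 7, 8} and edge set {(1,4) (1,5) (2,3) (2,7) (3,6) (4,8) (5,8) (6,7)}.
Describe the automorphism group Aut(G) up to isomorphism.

D_4 ≀ Z_2

G has two connected components, {2, 3, 6, 7} and {1, 4, 5, 8}; each is 2-regular, so G = C_4 ⊔ C_4. With two isomorphic components, Aut(G) = Aut(C_4) ≀ S_2 = (D_4 × D_4) ⋊ Z_2: permute each cycle by D_4, then optionally swap the two cycles. Order 2·(2·4)² = 128.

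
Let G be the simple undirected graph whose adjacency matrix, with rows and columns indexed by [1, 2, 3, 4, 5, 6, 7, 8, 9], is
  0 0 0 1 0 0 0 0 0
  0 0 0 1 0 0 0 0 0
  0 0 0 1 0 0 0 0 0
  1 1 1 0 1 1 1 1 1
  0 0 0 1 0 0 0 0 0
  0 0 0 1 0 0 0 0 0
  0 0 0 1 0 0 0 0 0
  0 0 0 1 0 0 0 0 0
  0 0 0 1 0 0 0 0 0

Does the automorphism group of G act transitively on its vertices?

No

Vertex 4 is the only vertex of degree 8, so every automorphism fixes it; G is not vertex-transitive.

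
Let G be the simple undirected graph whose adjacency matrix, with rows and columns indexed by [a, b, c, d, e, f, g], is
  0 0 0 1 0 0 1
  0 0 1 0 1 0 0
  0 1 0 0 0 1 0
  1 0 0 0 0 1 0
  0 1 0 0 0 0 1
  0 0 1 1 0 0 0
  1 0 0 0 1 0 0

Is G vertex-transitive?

Yes

G is 2-regular and connected on 7 vertices, i.e. the cycle C_7. The automorphisms of the 7-cycle are exactly the symmetries of a regular 7-gon: the dihedral group D_7, |D_7| = 14. This group acts transitively on the 7 vertices.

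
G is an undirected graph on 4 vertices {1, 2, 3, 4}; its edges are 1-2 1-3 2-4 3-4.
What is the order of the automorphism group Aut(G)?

Every vertex has degree 2 and the graph is connected, so G is the 4-cycle C_4. C_4 has 4 rotations and 4 reflections, so Aut(C_4) ≅ D_4 of order 8.

8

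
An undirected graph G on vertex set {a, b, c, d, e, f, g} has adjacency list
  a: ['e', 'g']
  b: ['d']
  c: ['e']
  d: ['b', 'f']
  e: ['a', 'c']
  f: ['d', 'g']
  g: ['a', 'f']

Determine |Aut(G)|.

The degree sequence is [2, 1, 1, 2, 2, 2, 2]; the two degree-1 vertices b and c are the ends of a path, so G = P_7. The only nontrivial automorphism of a path is the end-to-end reflection, so Aut(G) ≅ Z_2.

2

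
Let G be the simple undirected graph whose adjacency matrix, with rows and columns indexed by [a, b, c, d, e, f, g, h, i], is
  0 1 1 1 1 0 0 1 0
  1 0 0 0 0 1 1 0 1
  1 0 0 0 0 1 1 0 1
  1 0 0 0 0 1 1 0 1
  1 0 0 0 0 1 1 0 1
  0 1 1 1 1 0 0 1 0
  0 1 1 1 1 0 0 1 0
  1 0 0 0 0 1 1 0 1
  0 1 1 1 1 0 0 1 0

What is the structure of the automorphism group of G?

S_5 × S_4

The vertices split by degree into {a, f, g, i} (degree 5) and {b, c, d, e, h} (degree 4); every edge runs between the two parts, so G is the complete bipartite graph K_{4,5}. Automorphisms preserve the bipartition setwise (since the parts differ in size) and act as S_5 × S_4 within it; |Aut| = 2880.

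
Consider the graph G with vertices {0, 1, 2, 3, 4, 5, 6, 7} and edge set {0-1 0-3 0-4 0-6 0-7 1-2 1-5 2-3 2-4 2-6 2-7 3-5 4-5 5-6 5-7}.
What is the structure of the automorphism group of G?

S_5 × S_3

The vertices split by degree into {0, 2, 5} (degree 5) and {1, 3, 4, 6, 7} (degree 3); every edge runs between the two parts, so G is the complete bipartite graph K_{3,5}. Automorphisms preserve the bipartition setwise (since the parts differ in size) and act as S_5 × S_3 within it; |Aut| = 720.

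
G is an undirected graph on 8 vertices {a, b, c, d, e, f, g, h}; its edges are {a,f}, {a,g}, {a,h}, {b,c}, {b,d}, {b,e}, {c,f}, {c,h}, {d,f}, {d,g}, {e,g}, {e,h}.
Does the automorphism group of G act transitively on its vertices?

Yes

G is 3-regular and bipartite on 2^3 = 8 vertices with girth 4; it is the hypercube graph Q_3. The symmetry group of the 3-cube is the hyperoctahedral group B_3 = Z_2 ≀ S_3, of order 2^3·3! = 48. This group acts transitively on the 8 vertices.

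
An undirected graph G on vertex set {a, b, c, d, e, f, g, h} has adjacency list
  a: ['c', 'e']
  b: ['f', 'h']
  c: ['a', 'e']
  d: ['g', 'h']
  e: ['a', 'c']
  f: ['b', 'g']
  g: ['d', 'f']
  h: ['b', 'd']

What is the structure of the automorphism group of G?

G has two connected components, {b, d, f, g, h} and {a, c, e}; each is 2-regular, so G = C_5 ⊔ C_3. No automorphism exchanges components of different sizes, hence Aut(G) is the direct product D_3 × D_5, order 60.

D_3 × D_5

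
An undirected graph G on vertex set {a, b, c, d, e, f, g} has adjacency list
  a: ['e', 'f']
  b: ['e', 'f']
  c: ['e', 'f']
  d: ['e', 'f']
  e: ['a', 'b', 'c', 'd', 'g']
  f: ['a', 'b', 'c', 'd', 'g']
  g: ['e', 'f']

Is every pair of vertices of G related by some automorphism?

No

Automorphisms preserve degree, but G has vertices of degree 2 and vertices of degree 5; no automorphism maps one to the other, so G is not vertex-transitive.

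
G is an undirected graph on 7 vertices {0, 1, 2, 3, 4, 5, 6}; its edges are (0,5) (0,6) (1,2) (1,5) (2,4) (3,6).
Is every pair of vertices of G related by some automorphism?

Automorphisms preserve degree, but G has vertices of degree 1 and vertices of degree 2; no automorphism maps one to the other, so G is not vertex-transitive.

No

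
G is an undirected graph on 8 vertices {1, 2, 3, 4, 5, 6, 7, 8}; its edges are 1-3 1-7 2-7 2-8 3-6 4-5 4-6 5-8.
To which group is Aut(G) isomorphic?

G is 2-regular and connected on 8 vertices, i.e. the cycle C_8. C_8 has 8 rotations and 8 reflections, so Aut(C_8) ≅ D_8 of order 16.

D_8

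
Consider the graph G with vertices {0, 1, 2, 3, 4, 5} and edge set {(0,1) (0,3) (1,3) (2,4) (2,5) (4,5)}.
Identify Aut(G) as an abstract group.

G has two connected components, {0, 1, 3} and {2, 4, 5}; each is 2-regular, so G = C_3 ⊔ C_3. Aut of a disjoint union of two copies of C_3 is the wreath product D_3 ≀ Z_2, of order 2·6² = 72.

D_3 ≀ Z_2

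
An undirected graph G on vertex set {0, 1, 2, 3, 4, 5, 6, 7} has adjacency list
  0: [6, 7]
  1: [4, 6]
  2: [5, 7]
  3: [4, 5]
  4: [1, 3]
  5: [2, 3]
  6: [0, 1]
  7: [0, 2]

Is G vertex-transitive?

Yes

Every vertex has degree 2 and the graph is connected, so G is the 8-cycle C_8. The automorphisms of the 8-cycle are exactly the symmetries of a regular 8-gon: the dihedral group D_8, |D_8| = 16. Under this action every vertex can be carried to every other, so G is vertex-transitive.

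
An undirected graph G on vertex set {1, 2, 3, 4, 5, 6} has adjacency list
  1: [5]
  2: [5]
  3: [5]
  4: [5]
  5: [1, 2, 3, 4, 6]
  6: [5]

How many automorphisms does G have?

120

Vertex 5 has degree 5 and every other vertex has degree 1, so G is the star K_{1,5} with centre 5. Any automorphism fixes the centre and permutes the 5 leaves freely, so Aut(G) ≅ S_5 of order 5! = 120.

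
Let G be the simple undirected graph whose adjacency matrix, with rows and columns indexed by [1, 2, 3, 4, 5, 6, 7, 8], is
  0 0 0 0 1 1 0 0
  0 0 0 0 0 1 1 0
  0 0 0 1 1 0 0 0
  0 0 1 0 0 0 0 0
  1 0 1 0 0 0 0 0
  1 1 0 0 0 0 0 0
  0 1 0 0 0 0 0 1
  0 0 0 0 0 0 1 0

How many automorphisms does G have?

The degree sequence is [2, 2, 2, 1, 2, 2, 2, 1]; the two degree-1 vertices 4 and 8 are the ends of a path, so G = P_8. A path has exactly one nontrivial symmetry — reversal — giving Aut(G) of order 2.

2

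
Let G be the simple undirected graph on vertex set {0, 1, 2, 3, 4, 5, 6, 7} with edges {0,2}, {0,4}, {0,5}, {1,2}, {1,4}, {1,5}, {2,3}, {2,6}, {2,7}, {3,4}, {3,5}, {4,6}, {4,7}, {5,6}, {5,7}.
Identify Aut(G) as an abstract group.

The vertices split by degree into {2, 4, 5} (degree 5) and {0, 1, 3, 6, 7} (degree 3); every edge runs between the two parts, so G is the complete bipartite graph K_{3,5}. Automorphisms preserve the bipartition setwise (since the parts differ in size) and act as S_5 × S_3 within it; |Aut| = 720.

S_5 × S_3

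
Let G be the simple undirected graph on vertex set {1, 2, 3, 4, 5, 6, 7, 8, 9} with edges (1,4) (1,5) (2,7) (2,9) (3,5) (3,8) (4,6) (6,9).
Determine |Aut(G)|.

The degree sequence is [2, 2, 2, 2, 2, 2, 1, 1, 2]; the two degree-1 vertices 7 and 8 are the ends of a path, so G = P_9. The only nontrivial automorphism of a path is the end-to-end reflection, so Aut(G) ≅ Z_2.

2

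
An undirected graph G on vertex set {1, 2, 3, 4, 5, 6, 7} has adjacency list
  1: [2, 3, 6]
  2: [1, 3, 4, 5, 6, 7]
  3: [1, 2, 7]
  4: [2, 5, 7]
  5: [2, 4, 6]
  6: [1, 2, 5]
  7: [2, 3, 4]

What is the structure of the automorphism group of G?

Vertex 2 is the unique vertex of degree 6; the remaining 6 vertices each have degree 3 and induce a cycle, so G is the wheel on 7 vertices with hub 2. Every automorphism fixes the hub and acts on the rim 6-cycle, so Aut(G) ≅ Aut(C_6) = D_6 of order 12.

the dihedral group of order 12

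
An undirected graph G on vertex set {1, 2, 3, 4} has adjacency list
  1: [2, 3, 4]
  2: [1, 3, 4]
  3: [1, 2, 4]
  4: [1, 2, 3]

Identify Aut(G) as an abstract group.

All 4 vertices are pairwise adjacent: G = K_4. Every bijection on the vertex set is an automorphism of K_4; hence Aut(K_4) ≅ S_4, order 24.

S_4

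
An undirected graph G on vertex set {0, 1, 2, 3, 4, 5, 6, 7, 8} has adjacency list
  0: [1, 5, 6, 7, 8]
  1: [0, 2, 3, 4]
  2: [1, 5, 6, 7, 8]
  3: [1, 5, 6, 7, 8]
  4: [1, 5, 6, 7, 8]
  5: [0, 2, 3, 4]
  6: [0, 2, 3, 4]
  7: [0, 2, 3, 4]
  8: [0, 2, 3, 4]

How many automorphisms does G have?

2880

The vertices split by degree into {0, 2, 3, 4} (degree 5) and {1, 5, 6, 7, 8} (degree 4); every edge runs between the two parts, so G is the complete bipartite graph K_{4,5}. Automorphisms preserve the bipartition setwise (since the parts differ in size) and act as S_4 × S_5 within it; |Aut| = 2880.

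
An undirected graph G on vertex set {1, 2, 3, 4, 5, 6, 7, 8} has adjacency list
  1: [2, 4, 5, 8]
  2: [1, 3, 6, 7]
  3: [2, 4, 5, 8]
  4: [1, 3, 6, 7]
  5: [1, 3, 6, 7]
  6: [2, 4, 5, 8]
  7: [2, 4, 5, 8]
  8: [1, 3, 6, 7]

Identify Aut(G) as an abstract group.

G is 4-regular and bipartite with parts {1, 3, 6, 7} and {2, 4, 5, 8} (each part is independent and every cross-pair is an edge), so G = K_{4,4}. Each part can be permuted independently (S_4 × S_4) and the two equal-size parts can also be swapped, giving (S_4 × S_4) ⋊ Z_2 of order 2·(4!)² = 1152.

(S_4 × S_4) ⋊ Z_2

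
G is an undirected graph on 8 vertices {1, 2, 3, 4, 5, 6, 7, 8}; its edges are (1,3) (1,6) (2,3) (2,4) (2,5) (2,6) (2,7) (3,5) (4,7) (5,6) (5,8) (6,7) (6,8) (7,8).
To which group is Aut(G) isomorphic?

1

The degree sequence is [2, 5, 3, 2, 4, 5, 4, 3]. Checking the degree-preserving permutations of the vertex set shows that none except the identity preserves every edge, so Aut(G) is trivial.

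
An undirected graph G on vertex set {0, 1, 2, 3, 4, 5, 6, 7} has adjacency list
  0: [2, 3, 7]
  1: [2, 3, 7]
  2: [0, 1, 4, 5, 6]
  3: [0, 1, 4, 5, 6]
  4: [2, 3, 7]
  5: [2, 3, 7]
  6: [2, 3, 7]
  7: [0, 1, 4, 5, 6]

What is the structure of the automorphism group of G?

S_3 × S_5

The vertices split by degree into {2, 3, 7} (degree 5) and {0, 1, 4, 5, 6} (degree 3); every edge runs between the two parts, so G is the complete bipartite graph K_{3,5}. Automorphisms preserve the bipartition setwise (since the parts differ in size) and act as S_3 × S_5 within it; |Aut| = 720.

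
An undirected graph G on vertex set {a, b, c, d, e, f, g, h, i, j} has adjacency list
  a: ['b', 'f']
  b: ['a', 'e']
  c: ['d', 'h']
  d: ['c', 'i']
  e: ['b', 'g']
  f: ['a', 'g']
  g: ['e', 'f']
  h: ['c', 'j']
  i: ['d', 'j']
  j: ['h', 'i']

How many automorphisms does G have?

200

G has two connected components, {c, d, h, i, j} and {a, b, e, f, g}; each is 2-regular, so G = C_5 ⊔ C_5. Aut of a disjoint union of two copies of C_5 is the wreath product D_5 ≀ Z_2, of order 2·10² = 200.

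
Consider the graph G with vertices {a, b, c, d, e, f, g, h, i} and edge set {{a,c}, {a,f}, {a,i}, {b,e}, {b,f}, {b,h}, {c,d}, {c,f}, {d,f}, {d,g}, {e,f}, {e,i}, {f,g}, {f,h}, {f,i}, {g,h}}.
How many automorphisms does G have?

Vertex f is the unique vertex of degree 8; the remaining 8 vertices each have degree 3 and induce a cycle, so G is the wheel on 9 vertices with hub f. Every automorphism fixes the hub and acts on the rim 8-cycle, so Aut(G) ≅ Aut(C_8) = D_8 of order 16.

16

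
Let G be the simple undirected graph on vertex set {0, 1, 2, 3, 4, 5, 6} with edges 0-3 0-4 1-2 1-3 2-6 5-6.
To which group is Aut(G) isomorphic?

The degree sequence is [2, 2, 2, 2, 1, 1, 2]; the two degree-1 vertices 4 and 5 are the ends of a path, so G = P_7. A path has exactly one nontrivial symmetry — reversal — giving Aut(G) of order 2.

Z_2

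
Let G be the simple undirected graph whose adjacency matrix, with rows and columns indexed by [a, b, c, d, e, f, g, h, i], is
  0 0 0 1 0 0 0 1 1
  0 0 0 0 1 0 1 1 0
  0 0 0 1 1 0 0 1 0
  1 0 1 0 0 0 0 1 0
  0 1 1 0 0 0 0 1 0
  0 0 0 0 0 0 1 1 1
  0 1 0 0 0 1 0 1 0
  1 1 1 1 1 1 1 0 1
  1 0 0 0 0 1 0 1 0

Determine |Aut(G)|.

16

Vertex h is the unique vertex of degree 8; the remaining 8 vertices each have degree 3 and induce a cycle, so G is the wheel on 9 vertices with hub h. With the hub fixed, the remaining symmetry is that of the rim cycle C_8, giving the dihedral group D_8.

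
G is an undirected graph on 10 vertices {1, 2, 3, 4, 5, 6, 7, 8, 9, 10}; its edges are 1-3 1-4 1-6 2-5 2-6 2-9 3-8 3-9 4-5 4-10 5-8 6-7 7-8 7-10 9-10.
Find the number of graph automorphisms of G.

120

G is 3-regular on 10 vertices with no triangles and no 4-cycles (girth 5): this is the Petersen graph. It is a classical fact that the Petersen graph has automorphism group S_5 (order 120), arising from its description as the Kneser graph K(5,2).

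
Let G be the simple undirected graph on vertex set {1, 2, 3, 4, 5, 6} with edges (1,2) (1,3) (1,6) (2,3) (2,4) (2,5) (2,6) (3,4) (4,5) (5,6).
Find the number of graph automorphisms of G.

Vertex 2 is the unique vertex of degree 5; the remaining 5 vertices each have degree 3 and induce a cycle, so G is the wheel on 6 vertices with hub 2. With the hub fixed, the remaining symmetry is that of the rim cycle C_5, giving the dihedral group D_5.

10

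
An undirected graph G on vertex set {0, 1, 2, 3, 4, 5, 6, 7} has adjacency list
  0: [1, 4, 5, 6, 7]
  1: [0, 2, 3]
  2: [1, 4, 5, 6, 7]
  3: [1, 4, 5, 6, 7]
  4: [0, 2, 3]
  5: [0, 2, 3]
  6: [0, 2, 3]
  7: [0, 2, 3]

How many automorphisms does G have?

720

The vertices split by degree into {0, 2, 3} (degree 5) and {1, 4, 5, 6, 7} (degree 3); every edge runs between the two parts, so G is the complete bipartite graph K_{3,5}. The parts have unequal sizes, so no automorphism swaps them; each part is permuted independently, giving S_5 × S_3 of order 5!·3! = 720.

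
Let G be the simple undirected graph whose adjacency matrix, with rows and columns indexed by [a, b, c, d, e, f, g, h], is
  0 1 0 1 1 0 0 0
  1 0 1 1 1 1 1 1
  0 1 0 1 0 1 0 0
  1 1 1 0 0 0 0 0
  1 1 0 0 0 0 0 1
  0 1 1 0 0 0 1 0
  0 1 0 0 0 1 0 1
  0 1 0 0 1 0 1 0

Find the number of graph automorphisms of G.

Vertex b is the unique vertex of degree 7; the remaining 7 vertices each have degree 3 and induce a cycle, so G is the wheel on 8 vertices with hub b. With the hub fixed, the remaining symmetry is that of the rim cycle C_7, giving the dihedral group D_7.

14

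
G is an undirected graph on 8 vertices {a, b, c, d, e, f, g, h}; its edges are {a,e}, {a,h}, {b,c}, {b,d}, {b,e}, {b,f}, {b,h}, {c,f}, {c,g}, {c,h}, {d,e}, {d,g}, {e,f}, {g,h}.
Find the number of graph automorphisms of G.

1

Degrees alone do not determine every vertex (e.g. c and e both have degree 4), but their neighbour-degree multisets differ: N(c) has degrees [3, 3, 4, 5] while N(e) has degrees [2, 3, 3, 5]. Repeating this refinement separates all vertices, so the only automorphism is the identity.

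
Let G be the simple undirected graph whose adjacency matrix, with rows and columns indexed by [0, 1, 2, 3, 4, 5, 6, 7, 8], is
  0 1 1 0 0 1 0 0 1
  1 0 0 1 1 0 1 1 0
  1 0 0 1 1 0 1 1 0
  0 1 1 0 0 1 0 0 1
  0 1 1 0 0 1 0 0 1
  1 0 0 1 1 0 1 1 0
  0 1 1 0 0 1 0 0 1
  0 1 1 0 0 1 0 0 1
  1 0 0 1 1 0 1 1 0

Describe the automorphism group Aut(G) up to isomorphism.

The vertices split by degree into {1, 2, 5, 8} (degree 5) and {0, 3, 4, 6, 7} (degree 4); every edge runs between the two parts, so G is the complete bipartite graph K_{4,5}. The parts have unequal sizes, so no automorphism swaps them; each part is permuted independently, giving S_4 × S_5 of order 4!·5! = 2880.

S_4 × S_5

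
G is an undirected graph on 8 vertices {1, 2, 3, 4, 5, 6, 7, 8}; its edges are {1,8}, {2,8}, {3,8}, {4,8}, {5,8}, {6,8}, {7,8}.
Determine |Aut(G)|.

Vertex 8 has degree 7 and every other vertex has degree 1, so G is the star K_{1,7} with centre 8. Any automorphism fixes the centre and permutes the 7 leaves freely, so Aut(G) ≅ S_7 of order 7! = 5040.

5040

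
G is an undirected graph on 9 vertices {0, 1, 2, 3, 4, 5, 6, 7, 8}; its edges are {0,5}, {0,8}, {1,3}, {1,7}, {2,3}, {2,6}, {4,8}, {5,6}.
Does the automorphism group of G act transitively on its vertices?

No

Automorphisms preserve degree, but G has vertices of degree 1 and vertices of degree 2; no automorphism maps one to the other, so G is not vertex-transitive.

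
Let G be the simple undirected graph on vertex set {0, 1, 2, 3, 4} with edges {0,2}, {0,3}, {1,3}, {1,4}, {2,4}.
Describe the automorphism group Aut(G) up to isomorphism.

D_5

Every vertex has degree 2 and the graph is connected, so G is the 5-cycle C_5. The automorphisms of the 5-cycle are exactly the symmetries of a regular 5-gon: the dihedral group D_5, |D_5| = 10.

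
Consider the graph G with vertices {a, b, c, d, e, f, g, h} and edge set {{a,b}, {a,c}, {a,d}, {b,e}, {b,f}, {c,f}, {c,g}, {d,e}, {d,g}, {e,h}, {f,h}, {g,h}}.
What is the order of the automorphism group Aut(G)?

G is 3-regular and bipartite on 2^3 = 8 vertices with girth 4; it is the hypercube graph Q_3. The symmetry group of the 3-cube is the hyperoctahedral group B_3 = Z_2 ≀ S_3, of order 2^3·3! = 48.

48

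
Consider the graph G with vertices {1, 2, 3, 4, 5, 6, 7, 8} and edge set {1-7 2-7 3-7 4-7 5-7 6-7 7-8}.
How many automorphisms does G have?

Vertex 7 has degree 7 and every other vertex has degree 1, so G is the star K_{1,7} with centre 7. The 7 leaves are pairwise interchangeable while the centre is fixed, giving Aut(G) = S_7.

5040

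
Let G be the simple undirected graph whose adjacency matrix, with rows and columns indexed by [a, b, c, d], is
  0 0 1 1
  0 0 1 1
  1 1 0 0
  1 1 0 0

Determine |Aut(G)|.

8

G is 2-regular and bipartite on 2^2 = 4 vertices with girth 4; it is the hypercube graph Q_2. The symmetry group of the 2-cube is the hyperoctahedral group B_2 = Z_2 ≀ S_2, of order 2^2·2! = 8.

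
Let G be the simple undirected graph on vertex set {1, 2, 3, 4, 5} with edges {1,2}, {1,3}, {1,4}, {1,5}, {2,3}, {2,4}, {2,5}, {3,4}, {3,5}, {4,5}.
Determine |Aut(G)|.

120

All 5 vertices are pairwise adjacent: G = K_5. Any permutation of the 5 vertices preserves K_5, so Aut(K_5) = S_5 of order 5! = 120.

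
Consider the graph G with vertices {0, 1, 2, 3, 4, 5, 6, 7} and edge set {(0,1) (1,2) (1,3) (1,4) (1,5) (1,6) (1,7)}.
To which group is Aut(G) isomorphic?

Vertex 1 has degree 7 and every other vertex has degree 1, so G is the star K_{1,7} with centre 1. Any automorphism fixes the centre and permutes the 7 leaves freely, so Aut(G) ≅ S_7 of order 7! = 5040.

the symmetric group on 7 letters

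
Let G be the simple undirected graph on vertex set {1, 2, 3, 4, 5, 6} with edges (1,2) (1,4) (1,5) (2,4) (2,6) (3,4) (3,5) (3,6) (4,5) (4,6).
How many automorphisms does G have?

10

Vertex 4 is the unique vertex of degree 5; the remaining 5 vertices each have degree 3 and induce a cycle, so G is the wheel on 6 vertices with hub 4. Every automorphism fixes the hub and acts on the rim 5-cycle, so Aut(G) ≅ Aut(C_5) = D_5 of order 10.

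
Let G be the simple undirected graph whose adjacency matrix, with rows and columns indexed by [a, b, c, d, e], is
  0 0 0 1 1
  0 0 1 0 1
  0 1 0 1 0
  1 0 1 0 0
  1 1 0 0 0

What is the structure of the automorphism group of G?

G is 2-regular and connected on 5 vertices, i.e. the cycle C_5. C_5 has 5 rotations and 5 reflections, so Aut(C_5) ≅ D_5 of order 10.

D_5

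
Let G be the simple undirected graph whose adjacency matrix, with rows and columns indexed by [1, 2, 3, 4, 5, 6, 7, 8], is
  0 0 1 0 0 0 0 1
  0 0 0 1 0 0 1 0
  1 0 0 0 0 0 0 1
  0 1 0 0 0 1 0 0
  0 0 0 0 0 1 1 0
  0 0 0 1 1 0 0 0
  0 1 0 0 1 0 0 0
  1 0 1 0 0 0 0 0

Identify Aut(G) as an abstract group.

G has two connected components, {2, 4, 5, 6, 7} and {1, 3, 8}; each is 2-regular, so G = C_5 ⊔ C_3. No automorphism exchanges components of different sizes, hence Aut(G) is the direct product D_5 × D_3, order 60.

D_5 × D_3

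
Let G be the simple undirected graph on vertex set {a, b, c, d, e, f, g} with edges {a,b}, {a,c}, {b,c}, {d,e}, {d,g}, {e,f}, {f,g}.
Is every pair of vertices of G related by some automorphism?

No

G has two connected components, {d, e, f, g} and {a, b, c}; each is 2-regular, so G = C_4 ⊔ C_3. The orbit of a under Aut(G) is {a, b, c}, which does not contain d, so G is not vertex-transitive.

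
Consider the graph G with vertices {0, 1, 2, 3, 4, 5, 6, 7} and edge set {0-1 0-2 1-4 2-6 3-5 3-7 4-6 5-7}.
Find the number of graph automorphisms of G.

G has two connected components, {0, 1, 2, 4, 6} and {3, 5, 7}; each is 2-regular, so G = C_5 ⊔ C_3. The components are non-isomorphic (different sizes), so Aut(G) = Aut(C_5) × Aut(C_3) = D_5 × D_3 of order 10·6 = 60.

60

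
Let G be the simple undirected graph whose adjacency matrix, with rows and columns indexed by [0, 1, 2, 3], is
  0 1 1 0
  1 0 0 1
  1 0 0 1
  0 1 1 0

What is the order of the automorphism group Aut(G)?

8

G is 2-regular and bipartite on 2^2 = 4 vertices with girth 4; it is the hypercube graph Q_2. The symmetry group of the 2-cube is the hyperoctahedral group B_2 = Z_2 ≀ S_2, of order 2^2·2! = 8.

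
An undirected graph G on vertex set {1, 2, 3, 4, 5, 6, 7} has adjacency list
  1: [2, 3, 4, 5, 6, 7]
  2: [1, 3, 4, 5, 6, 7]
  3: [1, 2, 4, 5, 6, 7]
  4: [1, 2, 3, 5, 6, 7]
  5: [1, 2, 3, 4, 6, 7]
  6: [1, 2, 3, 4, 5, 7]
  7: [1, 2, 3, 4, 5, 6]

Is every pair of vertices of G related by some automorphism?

Yes

Every vertex has degree 6, so G is the complete graph K_7. Every bijection on the vertex set is an automorphism of K_7; hence Aut(K_7) ≅ S_7, order 5040. This group acts transitively on the 7 vertices.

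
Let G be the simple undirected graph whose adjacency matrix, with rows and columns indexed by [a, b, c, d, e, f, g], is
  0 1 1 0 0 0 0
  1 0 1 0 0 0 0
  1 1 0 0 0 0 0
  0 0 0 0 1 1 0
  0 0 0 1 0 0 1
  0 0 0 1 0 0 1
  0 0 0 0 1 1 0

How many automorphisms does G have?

G has two connected components, {d, e, f, g} and {a, b, c}; each is 2-regular, so G = C_4 ⊔ C_3. No automorphism exchanges components of different sizes, hence Aut(G) is the direct product D_4 × D_3, order 48.

48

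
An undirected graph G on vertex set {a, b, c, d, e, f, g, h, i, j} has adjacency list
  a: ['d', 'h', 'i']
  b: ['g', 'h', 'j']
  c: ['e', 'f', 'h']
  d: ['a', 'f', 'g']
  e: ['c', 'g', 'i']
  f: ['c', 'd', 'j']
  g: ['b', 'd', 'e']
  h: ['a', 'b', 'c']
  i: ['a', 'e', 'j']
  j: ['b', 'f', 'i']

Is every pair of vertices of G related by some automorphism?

G is 3-regular on 10 vertices with no triangles and no 4-cycles (girth 5): this is the Petersen graph. It is a classical fact that the Petersen graph has automorphism group S_5 (order 120), arising from its description as the Kneser graph K(5,2). Under this action every vertex can be carried to every other, so G is vertex-transitive.

Yes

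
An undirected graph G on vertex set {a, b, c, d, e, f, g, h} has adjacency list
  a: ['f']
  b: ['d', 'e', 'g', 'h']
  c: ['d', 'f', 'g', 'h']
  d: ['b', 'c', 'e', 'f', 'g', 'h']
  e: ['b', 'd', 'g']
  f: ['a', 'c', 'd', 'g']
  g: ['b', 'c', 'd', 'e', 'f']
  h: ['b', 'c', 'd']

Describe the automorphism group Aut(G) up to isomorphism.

1

Degrees alone do not determine every vertex (e.g. b and c both have degree 4), but their neighbour-degree multisets differ: N(b) has degrees [3, 3, 5, 6] while N(c) has degrees [3, 4, 5, 6]. Repeating this refinement separates all vertices, so the only automorphism is the identity.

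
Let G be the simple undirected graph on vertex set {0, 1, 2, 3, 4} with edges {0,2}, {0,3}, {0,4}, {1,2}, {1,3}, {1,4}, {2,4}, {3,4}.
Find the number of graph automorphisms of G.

8

Vertex 4 is the unique vertex of degree 4; the remaining 4 vertices each have degree 3 and induce a cycle, so G is the wheel on 5 vertices with hub 4. With the hub fixed, the remaining symmetry is that of the rim cycle C_4, giving the dihedral group D_4.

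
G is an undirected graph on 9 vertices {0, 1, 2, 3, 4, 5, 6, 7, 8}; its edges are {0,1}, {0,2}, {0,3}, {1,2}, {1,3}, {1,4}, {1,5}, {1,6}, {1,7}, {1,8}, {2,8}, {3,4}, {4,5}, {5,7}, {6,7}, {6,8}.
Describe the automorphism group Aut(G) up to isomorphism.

Vertex 1 is the unique vertex of degree 8; the remaining 8 vertices each have degree 3 and induce a cycle, so G is the wheel on 9 vertices with hub 1. With the hub fixed, the remaining symmetry is that of the rim cycle C_8, giving the dihedral group D_8.

D_8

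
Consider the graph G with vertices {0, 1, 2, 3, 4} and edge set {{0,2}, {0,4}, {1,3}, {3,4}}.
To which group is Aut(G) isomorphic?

Z_2

The degree sequence is [2, 1, 1, 2, 2]; the two degree-1 vertices 1 and 2 are the ends of a path, so G = P_5. A path has exactly one nontrivial symmetry — reversal — giving Aut(G) of order 2.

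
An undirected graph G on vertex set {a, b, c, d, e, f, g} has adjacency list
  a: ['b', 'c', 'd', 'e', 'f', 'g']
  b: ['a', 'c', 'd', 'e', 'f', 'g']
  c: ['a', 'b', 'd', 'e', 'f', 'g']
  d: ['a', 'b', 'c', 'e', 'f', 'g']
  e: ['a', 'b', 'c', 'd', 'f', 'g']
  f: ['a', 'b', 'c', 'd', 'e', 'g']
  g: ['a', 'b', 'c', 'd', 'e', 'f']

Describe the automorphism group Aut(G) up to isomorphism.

the symmetric group on 7 letters

Every vertex has degree 6, so G is the complete graph K_7. Any permutation of the 7 vertices preserves K_7, so Aut(K_7) = S_7 of order 7! = 5040.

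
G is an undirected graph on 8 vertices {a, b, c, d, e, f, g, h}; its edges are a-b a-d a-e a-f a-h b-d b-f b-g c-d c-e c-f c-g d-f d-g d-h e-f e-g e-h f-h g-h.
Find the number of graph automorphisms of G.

1

The degree sequence is [5, 4, 4, 6, 5, 6, 5, 5]. Checking the degree-preserving permutations of the vertex set shows that none except the identity preserves every edge, so Aut(G) is trivial.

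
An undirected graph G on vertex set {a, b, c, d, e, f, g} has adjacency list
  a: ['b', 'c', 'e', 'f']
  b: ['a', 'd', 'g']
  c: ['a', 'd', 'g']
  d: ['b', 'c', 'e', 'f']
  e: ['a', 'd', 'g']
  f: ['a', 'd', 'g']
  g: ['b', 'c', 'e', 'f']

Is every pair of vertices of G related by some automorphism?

Automorphisms preserve degree, but G has vertices of degree 3 and vertices of degree 4; no automorphism maps one to the other, so G is not vertex-transitive.

No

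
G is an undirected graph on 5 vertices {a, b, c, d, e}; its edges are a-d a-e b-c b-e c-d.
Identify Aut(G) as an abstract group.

the dihedral group of order 10

G is 2-regular and connected on 5 vertices, i.e. the cycle C_5. C_5 has 5 rotations and 5 reflections, so Aut(C_5) ≅ D_5 of order 10.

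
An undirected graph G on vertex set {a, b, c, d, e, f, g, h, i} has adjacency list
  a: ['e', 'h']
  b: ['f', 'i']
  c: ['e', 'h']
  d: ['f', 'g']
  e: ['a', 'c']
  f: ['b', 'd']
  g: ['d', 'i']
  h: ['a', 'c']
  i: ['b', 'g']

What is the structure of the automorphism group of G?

G has two connected components, {b, d, f, g, i} and {a, c, e, h}; each is 2-regular, so G = C_5 ⊔ C_4. No automorphism exchanges components of different sizes, hence Aut(G) is the direct product D_5 × D_4, order 80.

D_5 × D_4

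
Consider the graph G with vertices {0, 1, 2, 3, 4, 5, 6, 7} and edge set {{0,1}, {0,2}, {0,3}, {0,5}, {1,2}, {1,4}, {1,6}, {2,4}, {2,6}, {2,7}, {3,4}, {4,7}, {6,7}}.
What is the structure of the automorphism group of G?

the trivial group

The degree sequence is [4, 4, 5, 2, 4, 1, 3, 3]. Checking the degree-preserving permutations of the vertex set shows that none except the identity preserves every edge, so Aut(G) is trivial.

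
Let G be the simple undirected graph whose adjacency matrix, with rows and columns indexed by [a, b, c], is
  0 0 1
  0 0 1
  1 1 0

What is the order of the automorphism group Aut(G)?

2

The degree sequence is [1, 1, 2]; the two degree-1 vertices a and b are the ends of a path, so G = P_3. A path has exactly one nontrivial symmetry — reversal — giving Aut(G) of order 2.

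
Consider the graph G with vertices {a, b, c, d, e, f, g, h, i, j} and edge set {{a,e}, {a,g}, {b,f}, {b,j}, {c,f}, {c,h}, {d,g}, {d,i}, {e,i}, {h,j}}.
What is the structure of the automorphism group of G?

D_5 ≀ Z_2

G has two connected components, {a, d, e, g, i} and {b, c, f, h, j}; each is 2-regular, so G = C_5 ⊔ C_5. With two isomorphic components, Aut(G) = Aut(C_5) ≀ S_2 = (D_5 × D_5) ⋊ Z_2: permute each cycle by D_5, then optionally swap the two cycles. Order 2·(2·5)² = 200.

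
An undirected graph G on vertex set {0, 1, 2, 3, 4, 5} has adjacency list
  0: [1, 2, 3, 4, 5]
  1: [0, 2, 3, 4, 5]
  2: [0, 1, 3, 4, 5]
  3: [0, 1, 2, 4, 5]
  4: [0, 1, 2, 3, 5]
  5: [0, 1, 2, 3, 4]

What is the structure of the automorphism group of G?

S_6

Every vertex has degree 5, so G is the complete graph K_6. Any permutation of the 6 vertices preserves K_6, so Aut(K_6) = S_6 of order 6! = 720.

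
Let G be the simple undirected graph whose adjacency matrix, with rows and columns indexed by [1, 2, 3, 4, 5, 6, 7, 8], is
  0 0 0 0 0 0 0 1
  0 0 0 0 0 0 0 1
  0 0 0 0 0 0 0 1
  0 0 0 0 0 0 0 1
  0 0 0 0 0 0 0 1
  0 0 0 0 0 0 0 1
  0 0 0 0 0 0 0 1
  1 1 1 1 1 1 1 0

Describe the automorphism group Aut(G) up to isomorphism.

Vertex 8 has degree 7 and every other vertex has degree 1, so G is the star K_{1,7} with centre 8. Any automorphism fixes the centre and permutes the 7 leaves freely, so Aut(G) ≅ S_7 of order 7! = 5040.

the symmetric group on 7 letters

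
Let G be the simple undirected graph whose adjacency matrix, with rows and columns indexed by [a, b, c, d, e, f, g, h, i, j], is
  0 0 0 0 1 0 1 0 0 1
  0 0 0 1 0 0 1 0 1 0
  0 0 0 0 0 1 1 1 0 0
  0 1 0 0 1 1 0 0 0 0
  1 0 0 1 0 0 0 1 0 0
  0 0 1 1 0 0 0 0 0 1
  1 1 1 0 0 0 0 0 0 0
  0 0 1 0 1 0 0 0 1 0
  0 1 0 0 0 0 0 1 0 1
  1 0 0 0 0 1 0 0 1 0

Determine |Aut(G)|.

120

G is 3-regular on 10 vertices with no triangles and no 4-cycles (girth 5): this is the Petersen graph. It is a classical fact that the Petersen graph has automorphism group S_5 (order 120), arising from its description as the Kneser graph K(5,2).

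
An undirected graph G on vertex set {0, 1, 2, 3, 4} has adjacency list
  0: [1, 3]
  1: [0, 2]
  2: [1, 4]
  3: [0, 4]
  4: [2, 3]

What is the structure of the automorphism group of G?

the dihedral group of order 10

Every vertex has degree 2 and the graph is connected, so G is the 5-cycle C_5. The automorphisms of the 5-cycle are exactly the symmetries of a regular 5-gon: the dihedral group D_5, |D_5| = 10.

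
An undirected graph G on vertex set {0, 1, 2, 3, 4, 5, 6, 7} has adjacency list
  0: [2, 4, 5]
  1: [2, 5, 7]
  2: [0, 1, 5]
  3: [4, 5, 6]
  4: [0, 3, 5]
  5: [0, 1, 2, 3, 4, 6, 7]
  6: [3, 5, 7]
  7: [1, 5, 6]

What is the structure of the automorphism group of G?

D_7

Vertex 5 is the unique vertex of degree 7; the remaining 7 vertices each have degree 3 and induce a cycle, so G is the wheel on 8 vertices with hub 5. Every automorphism fixes the hub and acts on the rim 7-cycle, so Aut(G) ≅ Aut(C_7) = D_7 of order 14.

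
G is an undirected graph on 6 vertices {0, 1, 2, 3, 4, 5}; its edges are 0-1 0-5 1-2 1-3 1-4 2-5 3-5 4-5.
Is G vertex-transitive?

Automorphisms preserve degree, but G has vertices of degree 2 and vertices of degree 4; no automorphism maps one to the other, so G is not vertex-transitive.

No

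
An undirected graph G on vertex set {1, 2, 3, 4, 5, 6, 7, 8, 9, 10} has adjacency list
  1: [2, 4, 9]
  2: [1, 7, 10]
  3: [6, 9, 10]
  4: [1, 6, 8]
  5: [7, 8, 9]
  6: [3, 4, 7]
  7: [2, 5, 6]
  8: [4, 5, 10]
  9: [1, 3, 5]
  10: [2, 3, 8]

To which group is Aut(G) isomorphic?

G is 3-regular on 10 vertices with no triangles and no 4-cycles (girth 5): this is the Petersen graph. Viewing the Petersen graph as the Kneser graph K(5,2) — vertices are 2-subsets of {1,…,5}, edges join disjoint pairs — its automorphisms are exactly the permutations of the 5-element set, so Aut ≅ S_5 of order 120.

S_5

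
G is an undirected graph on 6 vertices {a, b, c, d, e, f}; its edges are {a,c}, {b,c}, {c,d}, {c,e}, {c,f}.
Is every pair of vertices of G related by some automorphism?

No

Vertex c is the only vertex of degree 5, so every automorphism fixes it; G is not vertex-transitive.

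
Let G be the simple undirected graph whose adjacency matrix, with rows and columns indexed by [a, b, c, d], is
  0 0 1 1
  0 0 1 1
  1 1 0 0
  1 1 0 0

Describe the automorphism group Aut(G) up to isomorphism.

G is 2-regular and bipartite on 2^2 = 4 vertices with girth 4; it is the hypercube graph Q_2. The symmetry group of the 2-cube is the hyperoctahedral group B_2 = Z_2 ≀ S_2, of order 2^2·2! = 8.

D_4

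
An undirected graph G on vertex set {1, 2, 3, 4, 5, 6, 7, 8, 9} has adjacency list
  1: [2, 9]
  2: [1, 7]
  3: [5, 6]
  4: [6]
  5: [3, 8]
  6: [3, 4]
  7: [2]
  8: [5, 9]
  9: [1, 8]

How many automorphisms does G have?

2

The degree sequence is [2, 2, 2, 1, 2, 2, 1, 2, 2]; the two degree-1 vertices 4 and 7 are the ends of a path, so G = P_9. A path has exactly one nontrivial symmetry — reversal — giving Aut(G) of order 2.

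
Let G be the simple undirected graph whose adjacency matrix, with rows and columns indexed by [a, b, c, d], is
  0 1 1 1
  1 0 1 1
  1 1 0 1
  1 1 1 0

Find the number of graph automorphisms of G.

All 4 vertices are pairwise adjacent: G = K_4. Any permutation of the 4 vertices preserves K_4, so Aut(K_4) = S_4 of order 4! = 24.

24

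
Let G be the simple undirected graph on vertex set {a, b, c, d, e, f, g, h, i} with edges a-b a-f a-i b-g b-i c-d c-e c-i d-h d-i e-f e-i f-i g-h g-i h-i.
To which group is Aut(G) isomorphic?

Vertex i is the unique vertex of degree 8; the remaining 8 vertices each have degree 3 and induce a cycle, so G is the wheel on 9 vertices with hub i. With the hub fixed, the remaining symmetry is that of the rim cycle C_8, giving the dihedral group D_8.

D_8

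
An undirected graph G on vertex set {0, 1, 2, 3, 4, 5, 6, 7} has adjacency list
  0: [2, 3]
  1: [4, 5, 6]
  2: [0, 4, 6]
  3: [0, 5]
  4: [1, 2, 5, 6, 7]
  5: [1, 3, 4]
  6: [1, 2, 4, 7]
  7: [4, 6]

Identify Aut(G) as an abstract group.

the trivial group

The degree sequence is [2, 3, 3, 2, 5, 3, 4, 2]. Checking the degree-preserving permutations of the vertex set shows that none except the identity preserves every edge, so Aut(G) is trivial.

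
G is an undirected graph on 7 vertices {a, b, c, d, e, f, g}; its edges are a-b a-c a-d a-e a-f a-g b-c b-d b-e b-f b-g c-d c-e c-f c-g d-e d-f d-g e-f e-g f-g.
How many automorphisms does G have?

5040

All 7 vertices are pairwise adjacent: G = K_7. Every bijection on the vertex set is an automorphism of K_7; hence Aut(K_7) ≅ S_7, order 5040.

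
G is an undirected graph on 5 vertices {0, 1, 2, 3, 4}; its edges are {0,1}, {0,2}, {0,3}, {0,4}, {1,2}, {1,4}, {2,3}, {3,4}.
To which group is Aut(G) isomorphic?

Vertex 0 is the unique vertex of degree 4; the remaining 4 vertices each have degree 3 and induce a cycle, so G is the wheel on 5 vertices with hub 0. Every automorphism fixes the hub and acts on the rim 4-cycle, so Aut(G) ≅ Aut(C_4) = D_4 of order 8.

the dihedral group of order 8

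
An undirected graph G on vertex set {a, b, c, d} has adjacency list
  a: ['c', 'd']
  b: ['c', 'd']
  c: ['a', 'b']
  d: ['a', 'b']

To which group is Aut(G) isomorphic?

G is 2-regular and bipartite on 2^2 = 4 vertices with girth 4; it is the hypercube graph Q_2. The symmetry group of the 2-cube is the hyperoctahedral group B_2 = Z_2 ≀ S_2, of order 2^2·2! = 8.

the hyperoctahedral group B_2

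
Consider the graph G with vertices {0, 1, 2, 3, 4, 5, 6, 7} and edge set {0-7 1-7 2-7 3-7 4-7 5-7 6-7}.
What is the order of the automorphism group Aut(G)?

Vertex 7 has degree 7 and every other vertex has degree 1, so G is the star K_{1,7} with centre 7. Any automorphism fixes the centre and permutes the 7 leaves freely, so Aut(G) ≅ S_7 of order 7! = 5040.

5040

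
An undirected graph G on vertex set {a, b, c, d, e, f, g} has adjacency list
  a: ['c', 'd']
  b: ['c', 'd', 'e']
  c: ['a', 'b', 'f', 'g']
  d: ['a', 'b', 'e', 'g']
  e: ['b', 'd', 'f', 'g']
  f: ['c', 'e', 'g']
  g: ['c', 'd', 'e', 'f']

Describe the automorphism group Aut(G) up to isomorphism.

The degree sequence is [2, 3, 4, 4, 4, 3, 4]. Checking the degree-preserving permutations of the vertex set shows that none except the identity preserves every edge, so Aut(G) is trivial.

the trivial group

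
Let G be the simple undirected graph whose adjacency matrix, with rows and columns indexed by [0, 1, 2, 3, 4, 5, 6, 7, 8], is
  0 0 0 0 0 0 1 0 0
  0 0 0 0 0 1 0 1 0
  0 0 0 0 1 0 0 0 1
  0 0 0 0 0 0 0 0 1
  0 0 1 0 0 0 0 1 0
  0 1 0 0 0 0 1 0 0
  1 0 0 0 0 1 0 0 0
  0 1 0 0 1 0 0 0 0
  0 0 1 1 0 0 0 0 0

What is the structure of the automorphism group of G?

the cyclic group of order 2

The degree sequence is [1, 2, 2, 1, 2, 2, 2, 2, 2]; the two degree-1 vertices 0 and 3 are the ends of a path, so G = P_9. The only nontrivial automorphism of a path is the end-to-end reflection, so Aut(G) ≅ Z_2.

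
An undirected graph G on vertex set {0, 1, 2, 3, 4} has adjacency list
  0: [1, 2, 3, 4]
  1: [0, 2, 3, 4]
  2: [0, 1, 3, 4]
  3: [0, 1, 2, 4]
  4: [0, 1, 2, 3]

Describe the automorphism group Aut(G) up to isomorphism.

S_5

All 5 vertices are pairwise adjacent: G = K_5. Any permutation of the 5 vertices preserves K_5, so Aut(K_5) = S_5 of order 5! = 120.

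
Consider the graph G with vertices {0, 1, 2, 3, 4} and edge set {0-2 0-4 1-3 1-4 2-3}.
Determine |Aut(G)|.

10

Every vertex has degree 2 and the graph is connected, so G is the 5-cycle C_5. C_5 has 5 rotations and 5 reflections, so Aut(C_5) ≅ D_5 of order 10.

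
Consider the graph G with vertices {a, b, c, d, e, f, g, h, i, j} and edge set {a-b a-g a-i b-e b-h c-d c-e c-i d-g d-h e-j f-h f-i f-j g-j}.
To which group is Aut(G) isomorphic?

G is 3-regular on 10 vertices with no triangles and no 4-cycles (girth 5): this is the Petersen graph. It is a classical fact that the Petersen graph has automorphism group S_5 (order 120), arising from its description as the Kneser graph K(5,2).

S_5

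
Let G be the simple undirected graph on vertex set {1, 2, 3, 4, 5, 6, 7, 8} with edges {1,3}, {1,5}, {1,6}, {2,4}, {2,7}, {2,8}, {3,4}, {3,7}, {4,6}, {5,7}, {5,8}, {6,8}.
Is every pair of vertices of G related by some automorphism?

Yes

G is 3-regular and bipartite on 2^3 = 8 vertices with girth 4; it is the hypercube graph Q_3. Aut(Q_3) consists of the signed permutations of the 3 coordinate axes: 3! permutations times 2^3 sign flips, so |Aut| = 2^3·3! = 48. Under this action every vertex can be carried to every other, so G is vertex-transitive.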